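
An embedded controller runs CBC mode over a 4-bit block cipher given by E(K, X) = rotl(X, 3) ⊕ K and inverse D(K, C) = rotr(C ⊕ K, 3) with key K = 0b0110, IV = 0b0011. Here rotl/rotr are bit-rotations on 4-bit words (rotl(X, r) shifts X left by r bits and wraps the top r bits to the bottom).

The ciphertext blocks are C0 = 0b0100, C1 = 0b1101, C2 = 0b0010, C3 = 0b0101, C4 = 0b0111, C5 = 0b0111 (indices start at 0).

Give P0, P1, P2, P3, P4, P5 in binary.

CBC decryption: P_i = D(K, C_i) ⊕ C_{i−1}, with C_{−1} = IV.
P0: D(K, 0b0100) = 0b0100; 0b0100 ⊕ 0b0011 = 0b0111.
P1: D(K, 0b1101) = 0b0111; 0b0111 ⊕ 0b0100 = 0b0011.
P2: D(K, 0b0010) = 0b1000; 0b1000 ⊕ 0b1101 = 0b0101.
P3: D(K, 0b0101) = 0b0110; 0b0110 ⊕ 0b0010 = 0b0100.
P4: D(K, 0b0111) = 0b0010; 0b0010 ⊕ 0b0101 = 0b0111.
P5: D(K, 0b0111) = 0b0010; 0b0010 ⊕ 0b0111 = 0b0101.

P0 = 0b0111, P1 = 0b0011, P2 = 0b0101, P3 = 0b0100, P4 = 0b0111, P5 = 0b0101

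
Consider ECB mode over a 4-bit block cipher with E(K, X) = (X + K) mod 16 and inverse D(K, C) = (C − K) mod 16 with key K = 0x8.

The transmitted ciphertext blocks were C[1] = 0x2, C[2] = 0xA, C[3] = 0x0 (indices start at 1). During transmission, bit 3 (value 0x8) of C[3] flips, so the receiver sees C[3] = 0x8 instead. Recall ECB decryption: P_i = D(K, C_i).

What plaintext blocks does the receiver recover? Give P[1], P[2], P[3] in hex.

P[1] = 0xA, P[2] = 0x2, P[3] = 0x0

Only C[3] changed, to 0x8. In ECB, a change in C_i affects only P_i. Decrypting the received ciphertext:
P[1]: D(K, 0x2) = 0xA.
P[2]: D(K, 0xA) = 0x2.
P[3]: D(K, 0x8) = 0x0.
Blocks that differ from the original plaintext: P[3].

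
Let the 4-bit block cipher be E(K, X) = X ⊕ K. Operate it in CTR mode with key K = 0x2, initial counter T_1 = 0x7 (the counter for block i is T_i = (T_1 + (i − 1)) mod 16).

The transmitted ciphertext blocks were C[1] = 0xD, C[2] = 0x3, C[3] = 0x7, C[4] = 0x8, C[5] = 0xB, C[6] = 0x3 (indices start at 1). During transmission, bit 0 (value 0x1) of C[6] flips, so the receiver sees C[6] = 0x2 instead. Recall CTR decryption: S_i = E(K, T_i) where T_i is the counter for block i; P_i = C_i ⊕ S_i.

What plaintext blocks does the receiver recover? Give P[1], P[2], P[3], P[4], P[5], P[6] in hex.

P[1] = 0x8, P[2] = 0x9, P[3] = 0xC, P[4] = 0x0, P[5] = 0x2, P[6] = 0xC

Only C[6] changed, to 0x2. In CTR, a change in C_i flips the same bit in P_i only; the keystream is unaffected. Decrypting the received ciphertext:
P[1]: T = 0x7, S = E(K, T) = 0x5; 0xD ⊕ 0x5 = 0x8.
P[2]: T = 0x8, S = E(K, T) = 0xA; 0x3 ⊕ 0xA = 0x9.
P[3]: T = 0x9, S = E(K, T) = 0xB; 0x7 ⊕ 0xB = 0xC.
P[4]: T = 0xA, S = E(K, T) = 0x8; 0x8 ⊕ 0x8 = 0x0.
P[5]: T = 0xB, S = E(K, T) = 0x9; 0xB ⊕ 0x9 = 0x2.
P[6]: T = 0xC, S = E(K, T) = 0xE; 0x2 ⊕ 0xE = 0xC.
Blocks that differ from the original plaintext: P[6].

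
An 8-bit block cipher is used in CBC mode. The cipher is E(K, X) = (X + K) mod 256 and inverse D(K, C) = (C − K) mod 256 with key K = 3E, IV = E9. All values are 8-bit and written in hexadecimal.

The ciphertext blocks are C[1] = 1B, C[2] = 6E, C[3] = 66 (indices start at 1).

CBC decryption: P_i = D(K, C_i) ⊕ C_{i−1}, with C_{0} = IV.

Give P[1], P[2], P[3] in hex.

P[1] = 34, P[2] = 2B, P[3] = 46

P[1]: D(K, 1B) = DD; DD ⊕ E9 = 34.
P[2]: D(K, 6E) = 30; 30 ⊕ 1B = 2B.
P[3]: D(K, 66) = 28; 28 ⊕ 6E = 46.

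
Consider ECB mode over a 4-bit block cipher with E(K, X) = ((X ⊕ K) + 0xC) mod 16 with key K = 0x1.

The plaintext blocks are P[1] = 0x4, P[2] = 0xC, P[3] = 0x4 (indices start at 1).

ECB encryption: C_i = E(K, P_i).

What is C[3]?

C[3] = 0x1

C[3]: E(K, 0x4) = 0x1.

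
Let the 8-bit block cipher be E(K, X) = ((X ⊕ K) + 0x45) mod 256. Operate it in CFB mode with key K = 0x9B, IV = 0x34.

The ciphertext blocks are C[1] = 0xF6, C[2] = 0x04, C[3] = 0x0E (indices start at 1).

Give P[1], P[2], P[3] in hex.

CFB decryption: P_i = C_i ⊕ E(K, C_{i−1}), with C_{0} = IV.
P[1]: E(K, 0x34) = 0xF4; 0xF6 ⊕ 0xF4 = 0x02.
P[2]: E(K, 0xF6) = 0xB2; 0x04 ⊕ 0xB2 = 0xB6.
P[3]: E(K, 0x04) = 0xE4; 0x0E ⊕ 0xE4 = 0xEA.

P[1] = 0x02, P[2] = 0xB6, P[3] = 0xEA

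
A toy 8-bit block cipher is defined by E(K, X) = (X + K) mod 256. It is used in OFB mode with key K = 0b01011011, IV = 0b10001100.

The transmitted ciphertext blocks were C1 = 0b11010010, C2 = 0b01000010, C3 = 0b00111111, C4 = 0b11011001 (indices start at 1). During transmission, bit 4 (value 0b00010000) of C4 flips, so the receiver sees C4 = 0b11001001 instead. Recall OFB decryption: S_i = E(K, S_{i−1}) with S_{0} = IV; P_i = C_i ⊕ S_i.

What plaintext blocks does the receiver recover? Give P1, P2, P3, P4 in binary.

Only C4 changed, to 0b11001001. In OFB, a change in C_i flips the same bit in P_i only; the keystream is unaffected. Decrypting the received ciphertext:
P1: S = E(K, 0b10001100) = 0b11100111; 0b11010010 ⊕ 0b11100111 = 0b00110101.
P2: S = E(K, 0b11100111) = 0b01000010; 0b01000010 ⊕ 0b01000010 = 0b00000000.
P3: S = E(K, 0b01000010) = 0b10011101; 0b00111111 ⊕ 0b10011101 = 0b10100010.
P4: S = E(K, 0b10011101) = 0b11111000; 0b11001001 ⊕ 0b11111000 = 0b00110001.
Blocks that differ from the original plaintext: P4.

P1 = 0b00110101, P2 = 0b00000000, P3 = 0b10100010, P4 = 0b00110001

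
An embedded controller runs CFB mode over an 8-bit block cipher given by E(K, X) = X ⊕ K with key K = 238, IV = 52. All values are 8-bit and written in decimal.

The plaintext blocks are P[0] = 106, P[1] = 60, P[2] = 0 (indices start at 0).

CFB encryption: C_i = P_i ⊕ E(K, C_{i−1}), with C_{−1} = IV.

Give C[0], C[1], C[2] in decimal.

C[0]: E(K, 52) = 218; 106 ⊕ 218 = 176.
C[1]: E(K, 176) = 94; 60 ⊕ 94 = 98.
C[2]: E(K, 98) = 140; 0 ⊕ 140 = 140.

C[0] = 176, C[1] = 98, C[2] = 140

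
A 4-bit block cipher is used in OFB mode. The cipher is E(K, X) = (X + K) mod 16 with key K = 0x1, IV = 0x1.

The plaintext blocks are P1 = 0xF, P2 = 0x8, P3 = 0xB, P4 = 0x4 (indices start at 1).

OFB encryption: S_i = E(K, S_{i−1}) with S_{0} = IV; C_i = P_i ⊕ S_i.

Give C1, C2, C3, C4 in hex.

C1: S = E(K, 0x1) = 0x2; 0xF ⊕ 0x2 = 0xD.
C2: S = E(K, 0x2) = 0x3; 0x8 ⊕ 0x3 = 0xB.
C3: S = E(K, 0x3) = 0x4; 0xB ⊕ 0x4 = 0xF.
C4: S = E(K, 0x4) = 0x5; 0x4 ⊕ 0x5 = 0x1.

C1 = 0xD, C2 = 0xB, C3 = 0xF, C4 = 0x1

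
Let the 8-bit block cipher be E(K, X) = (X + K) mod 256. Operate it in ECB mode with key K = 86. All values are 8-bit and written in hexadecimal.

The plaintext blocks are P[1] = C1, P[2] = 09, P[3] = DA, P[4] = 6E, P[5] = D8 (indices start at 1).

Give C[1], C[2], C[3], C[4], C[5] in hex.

ECB encryption: C_i = E(K, P_i).
C[1]: E(K, C1) = 47.
C[2]: E(K, 09) = 8F.
C[3]: E(K, DA) = 60.
C[4]: E(K, 6E) = F4.
C[5]: E(K, D8) = 5E.

C[1] = 47, C[2] = 8F, C[3] = 60, C[4] = F4, C[5] = 5E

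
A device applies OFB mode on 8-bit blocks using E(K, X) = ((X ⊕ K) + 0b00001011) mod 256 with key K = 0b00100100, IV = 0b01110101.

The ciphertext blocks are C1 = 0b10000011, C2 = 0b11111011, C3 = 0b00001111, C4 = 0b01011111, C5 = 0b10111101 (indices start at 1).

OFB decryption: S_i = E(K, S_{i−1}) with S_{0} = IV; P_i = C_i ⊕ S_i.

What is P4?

P4 = 0b11111110

P1: S = E(K, 0b01110101) = 0b01011100; 0b10000011 ⊕ 0b01011100 = 0b11011111.
P2: S = E(K, 0b01011100) = 0b10000011; 0b11111011 ⊕ 0b10000011 = 0b01111000.
P3: S = E(K, 0b10000011) = 0b10110010; 0b00001111 ⊕ 0b10110010 = 0b10111101.
P4: S = E(K, 0b10110010) = 0b10100001; 0b01011111 ⊕ 0b10100001 = 0b11111110.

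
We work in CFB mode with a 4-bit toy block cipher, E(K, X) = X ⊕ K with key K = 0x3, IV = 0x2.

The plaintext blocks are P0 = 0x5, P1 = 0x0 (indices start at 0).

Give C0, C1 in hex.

C0 = 0x4, C1 = 0x7

CFB encryption: C_i = P_i ⊕ E(K, C_{i−1}), with C_{−1} = IV.
C0: E(K, 0x2) = 0x1; 0x5 ⊕ 0x1 = 0x4.
C1: E(K, 0x4) = 0x7; 0x0 ⊕ 0x7 = 0x7.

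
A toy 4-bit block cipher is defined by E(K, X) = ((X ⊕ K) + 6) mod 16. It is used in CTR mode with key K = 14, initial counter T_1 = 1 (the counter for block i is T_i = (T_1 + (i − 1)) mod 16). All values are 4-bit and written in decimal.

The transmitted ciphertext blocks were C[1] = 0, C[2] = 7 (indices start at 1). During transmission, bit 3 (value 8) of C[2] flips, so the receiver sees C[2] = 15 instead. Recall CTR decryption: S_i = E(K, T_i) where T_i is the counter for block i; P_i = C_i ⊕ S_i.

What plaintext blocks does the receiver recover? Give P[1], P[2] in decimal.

P[1] = 5, P[2] = 13

Only C[2] changed, to 15. In CTR, a change in C_i flips the same bit in P_i only; the keystream is unaffected. Decrypting the received ciphertext:
P[1]: T = 1, S = E(K, T) = 5; 0 ⊕ 5 = 5.
P[2]: T = 2, S = E(K, T) = 2; 15 ⊕ 2 = 13.
Blocks that differ from the original plaintext: P[2].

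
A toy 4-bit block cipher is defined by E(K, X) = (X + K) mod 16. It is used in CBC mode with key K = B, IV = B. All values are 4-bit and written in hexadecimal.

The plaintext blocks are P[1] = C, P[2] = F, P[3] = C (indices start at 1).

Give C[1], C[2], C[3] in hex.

C[1] = 2, C[2] = 8, C[3] = F

CBC encryption: C_i = E(K, P_i ⊕ C_{i−1}), with C_{0} = IV.
C[1]: P[1] ⊕ B = 7; E(K, 7) = 2.
C[2]: P[2] ⊕ 2 = D; E(K, D) = 8.
C[3]: P[3] ⊕ 8 = 4; E(K, 4) = F.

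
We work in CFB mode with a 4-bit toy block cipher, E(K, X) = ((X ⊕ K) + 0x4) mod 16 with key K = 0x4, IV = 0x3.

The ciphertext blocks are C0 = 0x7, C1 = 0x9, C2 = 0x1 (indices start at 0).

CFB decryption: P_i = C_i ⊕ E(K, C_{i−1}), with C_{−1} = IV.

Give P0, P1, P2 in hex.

P0 = 0xC, P1 = 0xE, P2 = 0x0

P0: E(K, 0x3) = 0xB; 0x7 ⊕ 0xB = 0xC.
P1: E(K, 0x7) = 0x7; 0x9 ⊕ 0x7 = 0xE.
P2: E(K, 0x9) = 0x1; 0x1 ⊕ 0x1 = 0x0.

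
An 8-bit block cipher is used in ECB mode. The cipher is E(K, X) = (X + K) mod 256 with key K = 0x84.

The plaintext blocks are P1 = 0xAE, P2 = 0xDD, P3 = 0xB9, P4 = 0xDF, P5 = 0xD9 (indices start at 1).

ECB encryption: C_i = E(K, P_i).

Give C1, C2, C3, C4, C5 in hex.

C1 = 0x32, C2 = 0x61, C3 = 0x3D, C4 = 0x63, C5 = 0x5D

C1: E(K, 0xAE) = 0x32.
C2: E(K, 0xDD) = 0x61.
C3: E(K, 0xB9) = 0x3D.
C4: E(K, 0xDF) = 0x63.
C5: E(K, 0xD9) = 0x5D.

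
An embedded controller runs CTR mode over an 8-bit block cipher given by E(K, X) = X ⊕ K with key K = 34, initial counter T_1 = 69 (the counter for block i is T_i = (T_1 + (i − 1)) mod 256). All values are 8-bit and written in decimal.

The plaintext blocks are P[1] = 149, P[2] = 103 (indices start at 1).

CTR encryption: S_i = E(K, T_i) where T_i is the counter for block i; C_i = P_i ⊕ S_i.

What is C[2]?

C[2] = 3

C[1]: T = 69, S = E(K, T) = 103; 149 ⊕ 103 = 242.
C[2]: T = 70, S = E(K, T) = 100; 103 ⊕ 100 = 3.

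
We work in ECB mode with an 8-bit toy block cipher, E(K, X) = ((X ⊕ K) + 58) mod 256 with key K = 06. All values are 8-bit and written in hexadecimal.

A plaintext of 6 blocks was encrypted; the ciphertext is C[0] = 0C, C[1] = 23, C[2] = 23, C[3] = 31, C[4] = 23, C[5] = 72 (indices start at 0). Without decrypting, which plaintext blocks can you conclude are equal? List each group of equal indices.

P[1] = P[2] = P[4]

ECB encrypts each block independently with the same key, so equal ciphertext blocks imply equal plaintext blocks.
C[1] = C[2] = C[4] = 23, so P[1] = P[2] = P[4].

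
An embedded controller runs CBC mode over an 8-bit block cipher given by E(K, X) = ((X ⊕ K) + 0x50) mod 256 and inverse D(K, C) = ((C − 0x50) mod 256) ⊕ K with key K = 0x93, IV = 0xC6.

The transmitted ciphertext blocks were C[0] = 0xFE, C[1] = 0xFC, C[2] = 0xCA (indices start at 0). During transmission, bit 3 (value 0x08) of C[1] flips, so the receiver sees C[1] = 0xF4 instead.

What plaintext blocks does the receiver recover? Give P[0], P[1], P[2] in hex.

CBC decryption: P_i = D(K, C_i) ⊕ C_{i−1}, with C_{−1} = IV.
Only C[1] changed, to 0xF4. In CBC, a change in C_i garbles P_i and flips the same bit in P_{i+1}. Decrypting the received ciphertext:
P[0]: D(K, 0xFE) = 0x3D; 0x3D ⊕ 0xC6 = 0xFB.
P[1]: D(K, 0xF4) = 0x37; 0x37 ⊕ 0xFE = 0xC9.
P[2]: D(K, 0xCA) = 0xE9; 0xE9 ⊕ 0xF4 = 0x1D.
Blocks that differ from the original plaintext: P[1], P[2].

P[0] = 0xFB, P[1] = 0xC9, P[2] = 0x1D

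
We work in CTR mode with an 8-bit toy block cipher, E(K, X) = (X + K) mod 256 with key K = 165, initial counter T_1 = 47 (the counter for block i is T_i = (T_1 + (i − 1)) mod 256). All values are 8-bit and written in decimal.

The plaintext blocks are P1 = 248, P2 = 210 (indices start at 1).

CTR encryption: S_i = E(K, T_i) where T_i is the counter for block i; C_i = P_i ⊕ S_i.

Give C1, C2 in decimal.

C1 = 44, C2 = 7

C1: T = 47, S = E(K, T) = 212; 248 ⊕ 212 = 44.
C2: T = 48, S = E(K, T) = 213; 210 ⊕ 213 = 7.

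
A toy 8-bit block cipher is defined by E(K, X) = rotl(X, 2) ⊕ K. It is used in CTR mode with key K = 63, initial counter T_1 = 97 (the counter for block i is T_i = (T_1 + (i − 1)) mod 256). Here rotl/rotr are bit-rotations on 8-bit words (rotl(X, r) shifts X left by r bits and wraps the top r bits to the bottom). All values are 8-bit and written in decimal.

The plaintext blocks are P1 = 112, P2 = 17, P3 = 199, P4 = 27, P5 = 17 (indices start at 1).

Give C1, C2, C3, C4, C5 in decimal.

CTR encryption: S_i = E(K, T_i) where T_i is the counter for block i; C_i = P_i ⊕ S_i.
C1: T = 97, S = E(K, T) = 186; 112 ⊕ 186 = 202.
C2: T = 98, S = E(K, T) = 182; 17 ⊕ 182 = 167.
C3: T = 99, S = E(K, T) = 178; 199 ⊕ 178 = 117.
C4: T = 100, S = E(K, T) = 174; 27 ⊕ 174 = 181.
C5: T = 101, S = E(K, T) = 170; 17 ⊕ 170 = 187.

C1 = 202, C2 = 167, C3 = 117, C4 = 181, C5 = 187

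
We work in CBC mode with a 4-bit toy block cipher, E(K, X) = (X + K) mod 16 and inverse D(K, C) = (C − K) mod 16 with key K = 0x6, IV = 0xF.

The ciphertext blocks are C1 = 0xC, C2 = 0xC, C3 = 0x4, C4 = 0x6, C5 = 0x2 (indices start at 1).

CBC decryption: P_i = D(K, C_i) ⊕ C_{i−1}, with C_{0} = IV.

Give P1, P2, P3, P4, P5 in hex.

P1 = 0x9, P2 = 0xA, P3 = 0x2, P4 = 0x4, P5 = 0xA

P1: D(K, 0xC) = 0x6; 0x6 ⊕ 0xF = 0x9.
P2: D(K, 0xC) = 0x6; 0x6 ⊕ 0xC = 0xA.
P3: D(K, 0x4) = 0xE; 0xE ⊕ 0xC = 0x2.
P4: D(K, 0x6) = 0x0; 0x0 ⊕ 0x4 = 0x4.
P5: D(K, 0x2) = 0xC; 0xC ⊕ 0x6 = 0xA.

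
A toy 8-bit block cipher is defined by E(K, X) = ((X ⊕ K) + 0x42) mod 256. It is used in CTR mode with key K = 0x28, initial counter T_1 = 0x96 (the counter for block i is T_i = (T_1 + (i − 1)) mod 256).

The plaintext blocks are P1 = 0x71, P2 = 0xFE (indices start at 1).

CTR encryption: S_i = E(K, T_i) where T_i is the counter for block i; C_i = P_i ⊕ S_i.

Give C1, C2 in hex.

C1: T = 0x96, S = E(K, T) = 0x00; 0x71 ⊕ 0x00 = 0x71.
C2: T = 0x97, S = E(K, T) = 0x01; 0xFE ⊕ 0x01 = 0xFF.

C1 = 0x71, C2 = 0xFF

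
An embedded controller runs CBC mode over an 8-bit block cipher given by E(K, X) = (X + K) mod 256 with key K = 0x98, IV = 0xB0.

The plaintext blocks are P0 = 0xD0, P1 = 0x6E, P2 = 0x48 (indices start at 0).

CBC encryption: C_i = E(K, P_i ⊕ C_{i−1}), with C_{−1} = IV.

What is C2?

C2 = 0xFE

C0: P0 ⊕ 0xB0 = 0x60; E(K, 0x60) = 0xF8.
C1: P1 ⊕ 0xF8 = 0x96; E(K, 0x96) = 0x2E.
C2: P2 ⊕ 0x2E = 0x66; E(K, 0x66) = 0xFE.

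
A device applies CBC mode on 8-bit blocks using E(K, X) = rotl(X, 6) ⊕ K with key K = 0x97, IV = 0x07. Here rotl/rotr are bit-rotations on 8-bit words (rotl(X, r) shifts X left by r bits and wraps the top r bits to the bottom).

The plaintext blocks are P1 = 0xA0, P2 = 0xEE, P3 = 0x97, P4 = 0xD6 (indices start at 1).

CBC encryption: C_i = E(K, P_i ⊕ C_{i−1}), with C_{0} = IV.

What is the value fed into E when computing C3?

C1: P1 ⊕ 0x07 = 0xA7; E(K, 0xA7) = 0x7E.
C2: P2 ⊕ 0x7E = 0x90; E(K, 0x90) = 0xB3.
C3: P3 ⊕ 0xB3 = 0x24; E(K, 0x24) = 0x9E.
So the input to E for block 3 is 0x24.

0x24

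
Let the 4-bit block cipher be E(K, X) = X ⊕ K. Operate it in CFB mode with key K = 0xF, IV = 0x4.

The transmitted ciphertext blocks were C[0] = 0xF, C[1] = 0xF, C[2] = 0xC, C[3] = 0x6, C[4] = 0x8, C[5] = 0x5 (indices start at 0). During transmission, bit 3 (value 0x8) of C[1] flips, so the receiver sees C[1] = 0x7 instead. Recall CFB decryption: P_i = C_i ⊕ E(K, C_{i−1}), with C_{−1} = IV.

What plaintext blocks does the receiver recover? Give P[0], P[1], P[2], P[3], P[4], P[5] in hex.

Only C[1] changed, to 0x7. In CFB, a change in C_i flips the same bit in P_i and garbles P_{i+1}. Decrypting the received ciphertext:
P[0]: E(K, 0x4) = 0xB; 0xF ⊕ 0xB = 0x4.
P[1]: E(K, 0xF) = 0x0; 0x7 ⊕ 0x0 = 0x7.
P[2]: E(K, 0x7) = 0x8; 0xC ⊕ 0x8 = 0x4.
P[3]: E(K, 0xC) = 0x3; 0x6 ⊕ 0x3 = 0x5.
P[4]: E(K, 0x6) = 0x9; 0x8 ⊕ 0x9 = 0x1.
P[5]: E(K, 0x8) = 0x7; 0x5 ⊕ 0x7 = 0x2.
Blocks that differ from the original plaintext: P[1], P[2].

P[0] = 0x4, P[1] = 0x7, P[2] = 0x4, P[3] = 0x5, P[4] = 0x1, P[5] = 0x2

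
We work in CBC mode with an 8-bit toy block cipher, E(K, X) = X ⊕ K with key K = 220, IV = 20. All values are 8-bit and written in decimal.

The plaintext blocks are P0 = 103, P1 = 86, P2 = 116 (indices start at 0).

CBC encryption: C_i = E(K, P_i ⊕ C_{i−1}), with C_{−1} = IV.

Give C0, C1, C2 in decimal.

C0: P0 ⊕ 20 = 115; E(K, 115) = 175.
C1: P1 ⊕ 175 = 249; E(K, 249) = 37.
C2: P2 ⊕ 37 = 81; E(K, 81) = 141.

C0 = 175, C1 = 37, C2 = 141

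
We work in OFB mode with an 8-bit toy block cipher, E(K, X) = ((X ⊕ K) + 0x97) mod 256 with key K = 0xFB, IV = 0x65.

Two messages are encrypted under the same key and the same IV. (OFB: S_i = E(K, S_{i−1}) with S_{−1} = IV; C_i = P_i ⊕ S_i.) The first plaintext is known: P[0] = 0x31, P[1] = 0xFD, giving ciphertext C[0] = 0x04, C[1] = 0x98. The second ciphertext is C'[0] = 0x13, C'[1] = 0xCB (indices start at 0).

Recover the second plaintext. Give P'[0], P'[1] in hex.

P'[0] = 0x26, P'[1] = 0xAE

In OFB with a reused IV, both messages share the same keystream S_i, so C_i ⊕ C'_i = P_i ⊕ P'_i and thus P'_i = P_i ⊕ C_i ⊕ C'_i.
P'[0]: 0x31 ⊕ 0x04 ⊕ 0x13 = 0x26.
P'[1]: 0xFD ⊕ 0x98 ⊕ 0xCB = 0xAE.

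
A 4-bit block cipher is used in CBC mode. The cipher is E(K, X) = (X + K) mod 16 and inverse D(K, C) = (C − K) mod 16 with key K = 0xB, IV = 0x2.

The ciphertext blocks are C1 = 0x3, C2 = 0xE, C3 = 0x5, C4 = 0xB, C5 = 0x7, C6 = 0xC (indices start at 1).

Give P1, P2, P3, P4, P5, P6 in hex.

CBC decryption: P_i = D(K, C_i) ⊕ C_{i−1}, with C_{0} = IV.
P1: D(K, 0x3) = 0x8; 0x8 ⊕ 0x2 = 0xA.
P2: D(K, 0xE) = 0x3; 0x3 ⊕ 0x3 = 0x0.
P3: D(K, 0x5) = 0xA; 0xA ⊕ 0xE = 0x4.
P4: D(K, 0xB) = 0x0; 0x0 ⊕ 0x5 = 0x5.
P5: D(K, 0x7) = 0xC; 0xC ⊕ 0xB = 0x7.
P6: D(K, 0xC) = 0x1; 0x1 ⊕ 0x7 = 0x6.

P1 = 0xA, P2 = 0x0, P3 = 0x4, P4 = 0x5, P5 = 0x7, P6 = 0x6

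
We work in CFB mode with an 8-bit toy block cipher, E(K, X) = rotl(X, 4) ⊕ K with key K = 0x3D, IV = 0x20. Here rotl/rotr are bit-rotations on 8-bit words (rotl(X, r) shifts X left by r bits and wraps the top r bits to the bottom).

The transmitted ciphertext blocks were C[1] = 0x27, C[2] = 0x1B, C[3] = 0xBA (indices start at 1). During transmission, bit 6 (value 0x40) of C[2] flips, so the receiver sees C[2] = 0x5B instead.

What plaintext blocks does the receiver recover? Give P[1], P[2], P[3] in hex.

P[1] = 0x18, P[2] = 0x14, P[3] = 0x32

CFB decryption: P_i = C_i ⊕ E(K, C_{i−1}), with C_{0} = IV.
Only C[2] changed, to 0x5B. In CFB, a change in C_i flips the same bit in P_i and garbles P_{i+1}. Decrypting the received ciphertext:
P[1]: E(K, 0x20) = 0x3F; 0x27 ⊕ 0x3F = 0x18.
P[2]: E(K, 0x27) = 0x4F; 0x5B ⊕ 0x4F = 0x14.
P[3]: E(K, 0x5B) = 0x88; 0xBA ⊕ 0x88 = 0x32.
Blocks that differ from the original plaintext: P[2], P[3].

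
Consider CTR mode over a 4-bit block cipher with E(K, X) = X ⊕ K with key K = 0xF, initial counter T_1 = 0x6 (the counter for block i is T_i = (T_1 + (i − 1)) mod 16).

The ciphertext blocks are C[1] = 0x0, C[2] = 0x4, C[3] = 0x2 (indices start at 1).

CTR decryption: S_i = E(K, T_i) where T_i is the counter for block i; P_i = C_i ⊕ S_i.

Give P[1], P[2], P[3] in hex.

P[1] = 0x9, P[2] = 0xC, P[3] = 0x5

P[1]: T = 0x6, S = E(K, T) = 0x9; 0x0 ⊕ 0x9 = 0x9.
P[2]: T = 0x7, S = E(K, T) = 0x8; 0x4 ⊕ 0x8 = 0xC.
P[3]: T = 0x8, S = E(K, T) = 0x7; 0x2 ⊕ 0x7 = 0x5.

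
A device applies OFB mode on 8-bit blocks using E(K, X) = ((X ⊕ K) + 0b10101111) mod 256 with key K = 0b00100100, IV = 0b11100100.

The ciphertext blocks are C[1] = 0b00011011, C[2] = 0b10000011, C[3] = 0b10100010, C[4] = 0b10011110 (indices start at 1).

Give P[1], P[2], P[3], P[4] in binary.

OFB decryption: S_i = E(K, S_{i−1}) with S_{0} = IV; P_i = C_i ⊕ S_i.
P[1]: S = E(K, 0b11100100) = 0b01101111; 0b00011011 ⊕ 0b01101111 = 0b01110100.
P[2]: S = E(K, 0b01101111) = 0b11111010; 0b10000011 ⊕ 0b11111010 = 0b01111001.
P[3]: S = E(K, 0b11111010) = 0b10001101; 0b10100010 ⊕ 0b10001101 = 0b00101111.
P[4]: S = E(K, 0b10001101) = 0b01011000; 0b10011110 ⊕ 0b01011000 = 0b11000110.

P[1] = 0b01110100, P[2] = 0b01111001, P[3] = 0b00101111, P[4] = 0b11000110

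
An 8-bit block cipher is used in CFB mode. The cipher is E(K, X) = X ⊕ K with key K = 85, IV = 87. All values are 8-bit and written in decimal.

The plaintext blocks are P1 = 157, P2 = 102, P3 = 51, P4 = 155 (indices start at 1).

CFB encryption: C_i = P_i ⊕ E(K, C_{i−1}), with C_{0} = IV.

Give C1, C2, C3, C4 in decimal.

C1: E(K, 87) = 2; 157 ⊕ 2 = 159.
C2: E(K, 159) = 202; 102 ⊕ 202 = 172.
C3: E(K, 172) = 249; 51 ⊕ 249 = 202.
C4: E(K, 202) = 159; 155 ⊕ 159 = 4.

C1 = 159, C2 = 172, C3 = 202, C4 = 4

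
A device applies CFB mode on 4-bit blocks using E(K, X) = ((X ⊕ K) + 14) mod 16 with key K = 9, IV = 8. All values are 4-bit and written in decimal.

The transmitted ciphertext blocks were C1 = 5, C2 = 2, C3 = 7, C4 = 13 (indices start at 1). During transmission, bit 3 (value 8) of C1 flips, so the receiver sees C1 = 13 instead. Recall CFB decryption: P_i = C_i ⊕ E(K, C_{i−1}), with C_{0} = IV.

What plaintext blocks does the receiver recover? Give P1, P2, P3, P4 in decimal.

P1 = 2, P2 = 0, P3 = 14, P4 = 1

Only C1 changed, to 13. In CFB, a change in C_i flips the same bit in P_i and garbles P_{i+1}. Decrypting the received ciphertext:
P1: E(K, 8) = 15; 13 ⊕ 15 = 2.
P2: E(K, 13) = 2; 2 ⊕ 2 = 0.
P3: E(K, 2) = 9; 7 ⊕ 9 = 14.
P4: E(K, 7) = 12; 13 ⊕ 12 = 1.
Blocks that differ from the original plaintext: P1, P2.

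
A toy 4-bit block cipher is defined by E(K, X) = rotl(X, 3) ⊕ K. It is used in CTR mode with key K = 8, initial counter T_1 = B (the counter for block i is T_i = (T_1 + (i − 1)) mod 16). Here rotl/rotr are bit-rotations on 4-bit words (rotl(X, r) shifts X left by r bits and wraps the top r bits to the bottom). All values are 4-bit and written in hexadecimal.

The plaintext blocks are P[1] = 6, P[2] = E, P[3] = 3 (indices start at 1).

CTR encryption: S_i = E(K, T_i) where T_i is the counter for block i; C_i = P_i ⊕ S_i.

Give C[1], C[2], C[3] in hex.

C[1] = 3, C[2] = 0, C[3] = 5

C[1]: T = B, S = E(K, T) = 5; 6 ⊕ 5 = 3.
C[2]: T = C, S = E(K, T) = E; E ⊕ E = 0.
C[3]: T = D, S = E(K, T) = 6; 3 ⊕ 6 = 5.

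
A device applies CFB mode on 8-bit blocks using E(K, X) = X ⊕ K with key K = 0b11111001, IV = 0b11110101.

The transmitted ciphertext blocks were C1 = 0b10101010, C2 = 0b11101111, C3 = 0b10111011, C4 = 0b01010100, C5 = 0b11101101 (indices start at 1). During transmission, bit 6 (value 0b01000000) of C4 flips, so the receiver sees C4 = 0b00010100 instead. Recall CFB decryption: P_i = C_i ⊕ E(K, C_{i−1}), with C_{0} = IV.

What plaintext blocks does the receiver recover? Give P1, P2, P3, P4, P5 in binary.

P1 = 0b10100110, P2 = 0b10111100, P3 = 0b10101101, P4 = 0b01010110, P5 = 0b00000000

Only C4 changed, to 0b00010100. In CFB, a change in C_i flips the same bit in P_i and garbles P_{i+1}. Decrypting the received ciphertext:
P1: E(K, 0b11110101) = 0b00001100; 0b10101010 ⊕ 0b00001100 = 0b10100110.
P2: E(K, 0b10101010) = 0b01010011; 0b11101111 ⊕ 0b01010011 = 0b10111100.
P3: E(K, 0b11101111) = 0b00010110; 0b10111011 ⊕ 0b00010110 = 0b10101101.
P4: E(K, 0b10111011) = 0b01000010; 0b00010100 ⊕ 0b01000010 = 0b01010110.
P5: E(K, 0b00010100) = 0b11101101; 0b11101101 ⊕ 0b11101101 = 0b00000000.
Blocks that differ from the original plaintext: P4, P5.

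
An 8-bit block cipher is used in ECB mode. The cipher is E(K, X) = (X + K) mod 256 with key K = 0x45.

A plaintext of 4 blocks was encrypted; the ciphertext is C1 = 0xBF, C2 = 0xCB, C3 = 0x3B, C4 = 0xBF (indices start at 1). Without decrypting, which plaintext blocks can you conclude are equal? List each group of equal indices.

P1 = P4

ECB encrypts each block independently with the same key, so equal ciphertext blocks imply equal plaintext blocks.
C1 = C4 = 0xBF, so P1 = P4.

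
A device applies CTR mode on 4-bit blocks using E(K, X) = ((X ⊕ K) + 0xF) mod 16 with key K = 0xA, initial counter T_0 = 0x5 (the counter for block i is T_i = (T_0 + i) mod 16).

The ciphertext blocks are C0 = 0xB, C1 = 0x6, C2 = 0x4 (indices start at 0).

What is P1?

CTR decryption: S_i = E(K, T_i) where T_i is the counter for block i; P_i = C_i ⊕ S_i.
P1: T = 0x6, S = E(K, T) = 0xB; 0x6 ⊕ 0xB = 0xD.

P1 = 0xD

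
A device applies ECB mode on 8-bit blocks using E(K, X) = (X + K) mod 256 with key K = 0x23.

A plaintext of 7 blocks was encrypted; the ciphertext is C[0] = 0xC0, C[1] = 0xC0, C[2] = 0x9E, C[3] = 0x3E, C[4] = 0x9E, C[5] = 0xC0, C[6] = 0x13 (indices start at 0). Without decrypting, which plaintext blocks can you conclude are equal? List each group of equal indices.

P[0] = P[1] = P[5]; P[2] = P[4]

ECB encrypts each block independently with the same key, so equal ciphertext blocks imply equal plaintext blocks.
C[0] = C[1] = C[5] = 0xC0, so P[0] = P[1] = P[5].
C[2] = C[4] = 0x9E, so P[2] = P[4].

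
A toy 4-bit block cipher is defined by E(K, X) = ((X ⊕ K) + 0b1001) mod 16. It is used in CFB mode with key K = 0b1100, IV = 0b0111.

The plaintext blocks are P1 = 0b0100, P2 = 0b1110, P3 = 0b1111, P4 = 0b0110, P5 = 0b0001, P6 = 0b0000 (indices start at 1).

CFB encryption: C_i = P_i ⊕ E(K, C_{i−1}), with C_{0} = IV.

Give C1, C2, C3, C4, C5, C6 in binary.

C1: E(K, 0b0111) = 0b0100; 0b0100 ⊕ 0b0100 = 0b0000.
C2: E(K, 0b0000) = 0b0101; 0b1110 ⊕ 0b0101 = 0b1011.
C3: E(K, 0b1011) = 0b0000; 0b1111 ⊕ 0b0000 = 0b1111.
C4: E(K, 0b1111) = 0b1100; 0b0110 ⊕ 0b1100 = 0b1010.
C5: E(K, 0b1010) = 0b1111; 0b0001 ⊕ 0b1111 = 0b1110.
C6: E(K, 0b1110) = 0b1011; 0b0000 ⊕ 0b1011 = 0b1011.

C1 = 0b0000, C2 = 0b1011, C3 = 0b1111, C4 = 0b1010, C5 = 0b1110, C6 = 0b1011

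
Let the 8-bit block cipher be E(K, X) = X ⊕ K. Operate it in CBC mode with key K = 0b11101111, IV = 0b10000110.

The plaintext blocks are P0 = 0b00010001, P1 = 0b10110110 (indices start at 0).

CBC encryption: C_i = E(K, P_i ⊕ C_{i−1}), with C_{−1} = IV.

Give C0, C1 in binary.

C0: P0 ⊕ 0b10000110 = 0b10010111; E(K, 0b10010111) = 0b01111000.
C1: P1 ⊕ 0b01111000 = 0b11001110; E(K, 0b11001110) = 0b00100001.

C0 = 0b01111000, C1 = 0b00100001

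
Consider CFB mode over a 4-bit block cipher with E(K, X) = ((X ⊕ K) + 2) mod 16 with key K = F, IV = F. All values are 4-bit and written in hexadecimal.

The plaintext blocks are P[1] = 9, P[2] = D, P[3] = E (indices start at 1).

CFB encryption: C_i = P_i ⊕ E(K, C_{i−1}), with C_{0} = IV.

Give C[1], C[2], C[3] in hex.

C[1]: E(K, F) = 2; 9 ⊕ 2 = B.
C[2]: E(K, B) = 6; D ⊕ 6 = B.
C[3]: E(K, B) = 6; E ⊕ 6 = 8.

C[1] = B, C[2] = B, C[3] = 8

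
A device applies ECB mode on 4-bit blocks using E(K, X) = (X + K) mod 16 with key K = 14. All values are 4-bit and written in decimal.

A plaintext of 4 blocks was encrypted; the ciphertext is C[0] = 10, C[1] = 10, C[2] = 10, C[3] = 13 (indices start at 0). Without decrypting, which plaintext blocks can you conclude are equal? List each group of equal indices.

ECB encrypts each block independently with the same key, so equal ciphertext blocks imply equal plaintext blocks.
C[0] = C[1] = C[2] = 10, so P[0] = P[1] = P[2].

P[0] = P[1] = P[2]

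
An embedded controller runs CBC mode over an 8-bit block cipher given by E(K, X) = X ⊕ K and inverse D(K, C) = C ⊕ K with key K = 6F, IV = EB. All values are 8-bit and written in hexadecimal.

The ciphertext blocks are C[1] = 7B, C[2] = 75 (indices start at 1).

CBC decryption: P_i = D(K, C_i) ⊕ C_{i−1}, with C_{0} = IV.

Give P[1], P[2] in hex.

P[1] = FF, P[2] = 61

P[1]: D(K, 7B) = 14; 14 ⊕ EB = FF.
P[2]: D(K, 75) = 1A; 1A ⊕ 7B = 61.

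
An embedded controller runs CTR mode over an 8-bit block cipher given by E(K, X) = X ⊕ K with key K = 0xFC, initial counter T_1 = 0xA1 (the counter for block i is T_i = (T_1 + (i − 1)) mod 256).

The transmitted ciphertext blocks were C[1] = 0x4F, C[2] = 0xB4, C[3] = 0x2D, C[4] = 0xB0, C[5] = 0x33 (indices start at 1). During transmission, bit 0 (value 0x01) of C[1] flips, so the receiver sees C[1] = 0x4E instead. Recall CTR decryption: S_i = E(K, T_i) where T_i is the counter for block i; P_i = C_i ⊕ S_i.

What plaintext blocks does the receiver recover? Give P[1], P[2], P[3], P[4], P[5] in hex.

P[1] = 0x13, P[2] = 0xEA, P[3] = 0x72, P[4] = 0xE8, P[5] = 0x6A

Only C[1] changed, to 0x4E. In CTR, a change in C_i flips the same bit in P_i only; the keystream is unaffected. Decrypting the received ciphertext:
P[1]: T = 0xA1, S = E(K, T) = 0x5D; 0x4E ⊕ 0x5D = 0x13.
P[2]: T = 0xA2, S = E(K, T) = 0x5E; 0xB4 ⊕ 0x5E = 0xEA.
P[3]: T = 0xA3, S = E(K, T) = 0x5F; 0x2D ⊕ 0x5F = 0x72.
P[4]: T = 0xA4, S = E(K, T) = 0x58; 0xB0 ⊕ 0x58 = 0xE8.
P[5]: T = 0xA5, S = E(K, T) = 0x59; 0x33 ⊕ 0x59 = 0x6A.
Blocks that differ from the original plaintext: P[1].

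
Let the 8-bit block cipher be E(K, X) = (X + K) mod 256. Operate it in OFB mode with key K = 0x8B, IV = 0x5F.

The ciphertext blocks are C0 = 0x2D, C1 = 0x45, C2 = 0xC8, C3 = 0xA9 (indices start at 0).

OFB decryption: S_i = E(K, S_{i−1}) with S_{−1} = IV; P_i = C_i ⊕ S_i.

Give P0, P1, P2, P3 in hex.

P0 = 0xC7, P1 = 0x30, P2 = 0xC8, P3 = 0x22

P0: S = E(K, 0x5F) = 0xEA; 0x2D ⊕ 0xEA = 0xC7.
P1: S = E(K, 0xEA) = 0x75; 0x45 ⊕ 0x75 = 0x30.
P2: S = E(K, 0x75) = 0x00; 0xC8 ⊕ 0x00 = 0xC8.
P3: S = E(K, 0x00) = 0x8B; 0xA9 ⊕ 0x8B = 0x22.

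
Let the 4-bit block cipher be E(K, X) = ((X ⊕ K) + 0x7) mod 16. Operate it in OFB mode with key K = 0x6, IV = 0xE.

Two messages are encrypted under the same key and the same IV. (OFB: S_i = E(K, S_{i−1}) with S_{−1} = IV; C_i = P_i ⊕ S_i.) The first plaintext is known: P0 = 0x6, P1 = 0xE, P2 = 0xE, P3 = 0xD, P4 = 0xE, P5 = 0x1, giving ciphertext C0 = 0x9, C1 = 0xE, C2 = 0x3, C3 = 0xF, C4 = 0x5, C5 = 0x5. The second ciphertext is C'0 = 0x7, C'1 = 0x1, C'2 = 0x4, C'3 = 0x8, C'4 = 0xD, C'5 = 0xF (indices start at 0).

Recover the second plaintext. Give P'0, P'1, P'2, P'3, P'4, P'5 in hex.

P'0 = 0x8, P'1 = 0x1, P'2 = 0x9, P'3 = 0xA, P'4 = 0x6, P'5 = 0xB

In OFB with a reused IV, both messages share the same keystream S_i, so C_i ⊕ C'_i = P_i ⊕ P'_i and thus P'_i = P_i ⊕ C_i ⊕ C'_i.
P'0: 0x6 ⊕ 0x9 ⊕ 0x7 = 0x8.
P'1: 0xE ⊕ 0xE ⊕ 0x1 = 0x1.
P'2: 0xE ⊕ 0x3 ⊕ 0x4 = 0x9.
P'3: 0xD ⊕ 0xF ⊕ 0x8 = 0xA.
P'4: 0xE ⊕ 0x5 ⊕ 0xD = 0x6.
P'5: 0x1 ⊕ 0x5 ⊕ 0xF = 0xB.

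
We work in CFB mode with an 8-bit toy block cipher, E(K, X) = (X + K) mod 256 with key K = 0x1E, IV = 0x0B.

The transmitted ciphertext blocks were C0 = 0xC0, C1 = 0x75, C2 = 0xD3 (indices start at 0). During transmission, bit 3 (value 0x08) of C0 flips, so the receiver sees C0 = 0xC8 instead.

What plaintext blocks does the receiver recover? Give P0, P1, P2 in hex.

CFB decryption: P_i = C_i ⊕ E(K, C_{i−1}), with C_{−1} = IV.
Only C0 changed, to 0xC8. In CFB, a change in C_i flips the same bit in P_i and garbles P_{i+1}. Decrypting the received ciphertext:
P0: E(K, 0x0B) = 0x29; 0xC8 ⊕ 0x29 = 0xE1.
P1: E(K, 0xC8) = 0xE6; 0x75 ⊕ 0xE6 = 0x93.
P2: E(K, 0x75) = 0x93; 0xD3 ⊕ 0x93 = 0x40.
Blocks that differ from the original plaintext: P0, P1.

P0 = 0xE1, P1 = 0x93, P2 = 0x40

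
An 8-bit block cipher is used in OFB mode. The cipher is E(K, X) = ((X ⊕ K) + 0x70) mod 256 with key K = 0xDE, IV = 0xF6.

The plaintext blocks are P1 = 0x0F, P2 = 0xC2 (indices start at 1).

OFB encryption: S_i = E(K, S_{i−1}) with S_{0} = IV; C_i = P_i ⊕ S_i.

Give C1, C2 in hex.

C1: S = E(K, 0xF6) = 0x98; 0x0F ⊕ 0x98 = 0x97.
C2: S = E(K, 0x98) = 0xB6; 0xC2 ⊕ 0xB6 = 0x74.

C1 = 0x97, C2 = 0x74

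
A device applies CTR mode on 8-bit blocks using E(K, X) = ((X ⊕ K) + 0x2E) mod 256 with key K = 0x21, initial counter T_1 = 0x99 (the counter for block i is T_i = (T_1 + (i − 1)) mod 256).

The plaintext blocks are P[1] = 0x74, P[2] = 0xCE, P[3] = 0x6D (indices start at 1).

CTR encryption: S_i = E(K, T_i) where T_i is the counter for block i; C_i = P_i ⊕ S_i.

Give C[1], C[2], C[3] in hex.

C[1]: T = 0x99, S = E(K, T) = 0xE6; 0x74 ⊕ 0xE6 = 0x92.
C[2]: T = 0x9A, S = E(K, T) = 0xE9; 0xCE ⊕ 0xE9 = 0x27.
C[3]: T = 0x9B, S = E(K, T) = 0xE8; 0x6D ⊕ 0xE8 = 0x85.

C[1] = 0x92, C[2] = 0x27, C[3] = 0x85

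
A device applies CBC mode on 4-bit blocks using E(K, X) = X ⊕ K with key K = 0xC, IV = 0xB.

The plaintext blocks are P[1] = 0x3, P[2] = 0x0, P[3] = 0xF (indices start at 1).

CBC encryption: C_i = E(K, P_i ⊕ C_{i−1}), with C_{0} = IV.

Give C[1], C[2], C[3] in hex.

C[1]: P[1] ⊕ 0xB = 0x8; E(K, 0x8) = 0x4.
C[2]: P[2] ⊕ 0x4 = 0x4; E(K, 0x4) = 0x8.
C[3]: P[3] ⊕ 0x8 = 0x7; E(K, 0x7) = 0xB.

C[1] = 0x4, C[2] = 0x8, C[3] = 0xB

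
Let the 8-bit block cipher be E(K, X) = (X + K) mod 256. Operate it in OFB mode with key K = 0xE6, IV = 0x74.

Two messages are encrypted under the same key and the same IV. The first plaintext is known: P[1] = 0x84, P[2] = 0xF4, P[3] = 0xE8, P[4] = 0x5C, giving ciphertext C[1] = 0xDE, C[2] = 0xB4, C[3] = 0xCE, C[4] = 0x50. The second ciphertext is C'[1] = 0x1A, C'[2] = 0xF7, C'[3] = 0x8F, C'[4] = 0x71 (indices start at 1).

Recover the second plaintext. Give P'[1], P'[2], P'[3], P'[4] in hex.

P'[1] = 0x40, P'[2] = 0xB7, P'[3] = 0xA9, P'[4] = 0x7D

In OFB with a reused IV, both messages share the same keystream S_i, so C_i ⊕ C'_i = P_i ⊕ P'_i and thus P'_i = P_i ⊕ C_i ⊕ C'_i.
P'[1]: 0x84 ⊕ 0xDE ⊕ 0x1A = 0x40.
P'[2]: 0xF4 ⊕ 0xB4 ⊕ 0xF7 = 0xB7.
P'[3]: 0xE8 ⊕ 0xCE ⊕ 0x8F = 0xA9.
P'[4]: 0x5C ⊕ 0x50 ⊕ 0x71 = 0x7D.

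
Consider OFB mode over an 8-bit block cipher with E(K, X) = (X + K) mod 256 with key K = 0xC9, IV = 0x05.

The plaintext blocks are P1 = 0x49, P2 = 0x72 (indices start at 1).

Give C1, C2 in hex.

OFB encryption: S_i = E(K, S_{i−1}) with S_{0} = IV; C_i = P_i ⊕ S_i.
C1: S = E(K, 0x05) = 0xCE; 0x49 ⊕ 0xCE = 0x87.
C2: S = E(K, 0xCE) = 0x97; 0x72 ⊕ 0x97 = 0xE5.

C1 = 0x87, C2 = 0xE5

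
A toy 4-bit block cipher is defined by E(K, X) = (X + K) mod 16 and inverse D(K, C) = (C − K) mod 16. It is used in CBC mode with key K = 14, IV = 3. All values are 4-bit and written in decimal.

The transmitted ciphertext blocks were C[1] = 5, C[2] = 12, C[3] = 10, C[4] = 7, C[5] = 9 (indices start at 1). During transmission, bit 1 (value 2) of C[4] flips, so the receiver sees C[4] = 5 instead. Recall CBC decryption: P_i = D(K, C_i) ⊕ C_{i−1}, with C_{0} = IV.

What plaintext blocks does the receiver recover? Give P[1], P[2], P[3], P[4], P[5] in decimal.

P[1] = 4, P[2] = 11, P[3] = 0, P[4] = 13, P[5] = 14

Only C[4] changed, to 5. In CBC, a change in C_i garbles P_i and flips the same bit in P_{i+1}. Decrypting the received ciphertext:
P[1]: D(K, 5) = 7; 7 ⊕ 3 = 4.
P[2]: D(K, 12) = 14; 14 ⊕ 5 = 11.
P[3]: D(K, 10) = 12; 12 ⊕ 12 = 0.
P[4]: D(K, 5) = 7; 7 ⊕ 10 = 13.
P[5]: D(K, 9) = 11; 11 ⊕ 5 = 14.
Blocks that differ from the original plaintext: P[4], P[5].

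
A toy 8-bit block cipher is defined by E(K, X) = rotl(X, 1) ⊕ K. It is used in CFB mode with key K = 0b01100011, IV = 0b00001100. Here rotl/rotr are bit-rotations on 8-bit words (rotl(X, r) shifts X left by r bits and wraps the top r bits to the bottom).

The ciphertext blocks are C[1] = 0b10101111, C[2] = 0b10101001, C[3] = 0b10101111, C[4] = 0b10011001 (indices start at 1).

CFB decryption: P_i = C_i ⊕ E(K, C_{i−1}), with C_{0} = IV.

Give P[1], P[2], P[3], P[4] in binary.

P[1]: E(K, 0b00001100) = 0b01111011; 0b10101111 ⊕ 0b01111011 = 0b11010100.
P[2]: E(K, 0b10101111) = 0b00111100; 0b10101001 ⊕ 0b00111100 = 0b10010101.
P[3]: E(K, 0b10101001) = 0b00110000; 0b10101111 ⊕ 0b00110000 = 0b10011111.
P[4]: E(K, 0b10101111) = 0b00111100; 0b10011001 ⊕ 0b00111100 = 0b10100101.

P[1] = 0b11010100, P[2] = 0b10010101, P[3] = 0b10011111, P[4] = 0b10100101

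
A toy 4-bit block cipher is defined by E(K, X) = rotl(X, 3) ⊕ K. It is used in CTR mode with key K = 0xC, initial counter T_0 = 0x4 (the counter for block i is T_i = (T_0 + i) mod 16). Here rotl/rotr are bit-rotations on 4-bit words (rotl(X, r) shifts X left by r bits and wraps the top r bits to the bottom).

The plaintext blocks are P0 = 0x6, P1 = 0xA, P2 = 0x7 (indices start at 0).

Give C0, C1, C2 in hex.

C0 = 0x8, C1 = 0xC, C2 = 0x8

CTR encryption: S_i = E(K, T_i) where T_i is the counter for block i; C_i = P_i ⊕ S_i.
C0: T = 0x4, S = E(K, T) = 0xE; 0x6 ⊕ 0xE = 0x8.
C1: T = 0x5, S = E(K, T) = 0x6; 0xA ⊕ 0x6 = 0xC.
C2: T = 0x6, S = E(K, T) = 0xF; 0x7 ⊕ 0xF = 0x8.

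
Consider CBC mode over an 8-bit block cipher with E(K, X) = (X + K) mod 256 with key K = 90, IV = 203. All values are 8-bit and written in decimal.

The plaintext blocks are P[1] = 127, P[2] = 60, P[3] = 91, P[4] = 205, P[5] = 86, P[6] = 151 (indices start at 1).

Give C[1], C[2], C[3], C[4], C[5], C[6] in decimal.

CBC encryption: C_i = E(K, P_i ⊕ C_{i−1}), with C_{0} = IV.
C[1]: P[1] ⊕ 203 = 180; E(K, 180) = 14.
C[2]: P[2] ⊕ 14 = 50; E(K, 50) = 140.
C[3]: P[3] ⊕ 140 = 215; E(K, 215) = 49.
C[4]: P[4] ⊕ 49 = 252; E(K, 252) = 86.
C[5]: P[5] ⊕ 86 = 0; E(K, 0) = 90.
C[6]: P[6] ⊕ 90 = 205; E(K, 205) = 39.

C[1] = 14, C[2] = 140, C[3] = 49, C[4] = 86, C[5] = 90, C[6] = 39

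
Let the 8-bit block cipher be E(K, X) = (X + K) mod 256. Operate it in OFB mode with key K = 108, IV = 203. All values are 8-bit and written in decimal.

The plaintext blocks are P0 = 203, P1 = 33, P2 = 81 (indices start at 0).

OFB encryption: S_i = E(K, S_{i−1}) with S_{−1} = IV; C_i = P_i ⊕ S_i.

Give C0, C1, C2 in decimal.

C0 = 252, C1 = 130, C2 = 94

C0: S = E(K, 203) = 55; 203 ⊕ 55 = 252.
C1: S = E(K, 55) = 163; 33 ⊕ 163 = 130.
C2: S = E(K, 163) = 15; 81 ⊕ 15 = 94.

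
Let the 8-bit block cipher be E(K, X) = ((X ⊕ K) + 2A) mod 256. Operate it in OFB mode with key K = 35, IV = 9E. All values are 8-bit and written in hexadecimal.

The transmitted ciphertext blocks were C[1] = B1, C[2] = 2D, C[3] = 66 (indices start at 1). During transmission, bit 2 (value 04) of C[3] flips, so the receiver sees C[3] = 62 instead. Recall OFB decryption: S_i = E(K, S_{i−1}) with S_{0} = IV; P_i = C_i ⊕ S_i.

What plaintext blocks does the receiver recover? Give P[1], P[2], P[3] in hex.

P[1] = 64, P[2] = 27, P[3] = 0B

Only C[3] changed, to 62. In OFB, a change in C_i flips the same bit in P_i only; the keystream is unaffected. Decrypting the received ciphertext:
P[1]: S = E(K, 9E) = D5; B1 ⊕ D5 = 64.
P[2]: S = E(K, D5) = 0A; 2D ⊕ 0A = 27.
P[3]: S = E(K, 0A) = 69; 62 ⊕ 69 = 0B.
Blocks that differ from the original plaintext: P[3].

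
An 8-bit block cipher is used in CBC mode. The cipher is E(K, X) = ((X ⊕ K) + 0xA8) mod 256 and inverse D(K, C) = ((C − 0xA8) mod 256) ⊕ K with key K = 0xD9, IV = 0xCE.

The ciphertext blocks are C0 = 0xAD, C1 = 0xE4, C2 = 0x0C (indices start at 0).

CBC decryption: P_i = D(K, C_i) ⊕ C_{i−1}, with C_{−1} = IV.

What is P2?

P2: D(K, 0x0C) = 0xBD; 0xBD ⊕ 0xE4 = 0x59.

P2 = 0x59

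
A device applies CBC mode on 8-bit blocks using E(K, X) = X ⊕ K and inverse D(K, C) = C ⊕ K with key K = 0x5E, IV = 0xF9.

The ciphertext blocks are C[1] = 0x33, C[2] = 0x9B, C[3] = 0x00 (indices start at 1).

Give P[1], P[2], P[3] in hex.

CBC decryption: P_i = D(K, C_i) ⊕ C_{i−1}, with C_{0} = IV.
P[1]: D(K, 0x33) = 0x6D; 0x6D ⊕ 0xF9 = 0x94.
P[2]: D(K, 0x9B) = 0xC5; 0xC5 ⊕ 0x33 = 0xF6.
P[3]: D(K, 0x00) = 0x5E; 0x5E ⊕ 0x9B = 0xC5.

P[1] = 0x94, P[2] = 0xF6, P[3] = 0xC5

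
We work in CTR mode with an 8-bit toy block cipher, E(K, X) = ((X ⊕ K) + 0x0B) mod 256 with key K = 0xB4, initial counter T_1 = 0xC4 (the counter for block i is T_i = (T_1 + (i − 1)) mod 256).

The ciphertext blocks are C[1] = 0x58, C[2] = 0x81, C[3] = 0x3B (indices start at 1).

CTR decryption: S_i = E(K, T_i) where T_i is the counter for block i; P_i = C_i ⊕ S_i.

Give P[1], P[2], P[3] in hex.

P[1] = 0x23, P[2] = 0xFD, P[3] = 0x46

P[1]: T = 0xC4, S = E(K, T) = 0x7B; 0x58 ⊕ 0x7B = 0x23.
P[2]: T = 0xC5, S = E(K, T) = 0x7C; 0x81 ⊕ 0x7C = 0xFD.
P[3]: T = 0xC6, S = E(K, T) = 0x7D; 0x3B ⊕ 0x7D = 0x46.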